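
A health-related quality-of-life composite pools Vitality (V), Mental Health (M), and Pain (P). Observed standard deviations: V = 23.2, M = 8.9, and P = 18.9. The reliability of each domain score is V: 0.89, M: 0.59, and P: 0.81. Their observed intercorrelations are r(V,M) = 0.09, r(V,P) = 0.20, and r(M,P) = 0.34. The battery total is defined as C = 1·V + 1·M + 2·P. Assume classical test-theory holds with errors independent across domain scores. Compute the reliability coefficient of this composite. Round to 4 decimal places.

0.8636

Var(C) = 23.2² + 8.9² + 2²·18.9² + 2·[23.2·8.9·0.09 + 2·23.2·18.9·0.20 + 2·8.9·18.9·0.34] = 2046.29 + 616.716 = 2663.01.
Because errors are independent across components, Cov(Tᵢ,Tⱼ) = Cov(Xᵢ,Xⱼ); the off-diagonal part of the true-score variance is the same as above.
True-score variance = [23.2²·0.89 + 8.9²·0.59 + 2²·18.9²·0.81] + 616.716 = 1683.13 + 616.716 = 2299.84.
Reliability = 2299.84 / 2663.01 = 0.8636.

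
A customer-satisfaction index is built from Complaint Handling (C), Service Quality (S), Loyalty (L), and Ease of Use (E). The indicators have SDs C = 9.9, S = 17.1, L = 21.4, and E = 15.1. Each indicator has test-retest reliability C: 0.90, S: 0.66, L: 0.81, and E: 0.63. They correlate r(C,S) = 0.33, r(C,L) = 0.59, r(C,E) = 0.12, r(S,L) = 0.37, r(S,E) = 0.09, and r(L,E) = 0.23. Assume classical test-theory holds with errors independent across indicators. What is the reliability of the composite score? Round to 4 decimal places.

0.8554

Var(C+S+L+E) = 9.9² + 17.1² + 21.4² + 15.1² + 2·[9.9·17.1·0.33 + 9.9·21.4·0.59 + 9.9·15.1·0.12 + 17.1·21.4·0.37 + 17.1·15.1·0.09 + 21.4·15.1·0.23] = 1076.39 + 863.522 = 1939.91.
Under uncorrelated errors the observed covariances equal the true-score covariances, so only the own-variance terms attenuate.
True-score variance = [9.9²·0.90 + 17.1²·0.66 + 21.4²·0.81 + 15.1²·0.63] + 863.522 = 795.793 + 863.522 = 1659.32.
Reliability = 1659.32 / 1939.91 = 0.8554.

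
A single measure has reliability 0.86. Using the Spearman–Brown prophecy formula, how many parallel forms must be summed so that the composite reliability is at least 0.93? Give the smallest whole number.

k ≥ ρ*(1−ρ₁)/(ρ₁(1−ρ*)) = 0.93·0.14 / (0.86·0.07) = 2.163.
Smallest integer k = 3.

3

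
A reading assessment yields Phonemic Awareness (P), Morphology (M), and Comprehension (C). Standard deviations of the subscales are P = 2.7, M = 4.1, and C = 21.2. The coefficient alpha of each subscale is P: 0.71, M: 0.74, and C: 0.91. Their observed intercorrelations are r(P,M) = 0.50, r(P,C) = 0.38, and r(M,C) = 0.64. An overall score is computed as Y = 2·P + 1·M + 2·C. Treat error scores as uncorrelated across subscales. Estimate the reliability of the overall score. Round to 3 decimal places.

Var(Y) = 2²·2.7² + 4.1² + 2²·21.2² + 2·[2·2.7·4.1·0.50 + 4·2.7·21.2·0.38 + 2·4.1·21.2·0.64] = 1843.73 + 418.665 = 2262.39.
With uncorrelated errors the cross-covariances are all true-score covariance, so they carry over unchanged; only the diagonal terms shrink to ρᵢσᵢ².
True-score variance = [2²·2.7²·0.71 + 4.1²·0.74 + 2²·21.2²·0.91] + 418.665 = 1669.1 + 418.665 = 2087.77.
Reliability = 2087.77 / 2262.39 = 0.923.

0.923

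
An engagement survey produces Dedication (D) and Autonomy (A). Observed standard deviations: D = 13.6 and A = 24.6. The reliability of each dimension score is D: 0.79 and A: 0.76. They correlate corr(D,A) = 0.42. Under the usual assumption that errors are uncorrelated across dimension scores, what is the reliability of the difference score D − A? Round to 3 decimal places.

0.638

Var(D−A) = 13.6² + 24.6² − 2·13.6·24.6·0.42 = 790.12 − 281.03 = 509.09.
With uncorrelated errors the cross-covariances are all true-score covariance, so they carry over unchanged; only the diagonal terms shrink to ρᵢσᵢ².
True-score variance = [13.6²·0.79 + 24.6²·0.76] − 281.03 = 606.04 − 281.03 = 325.01.
Reliability = 325.01 / 509.09 = 0.638.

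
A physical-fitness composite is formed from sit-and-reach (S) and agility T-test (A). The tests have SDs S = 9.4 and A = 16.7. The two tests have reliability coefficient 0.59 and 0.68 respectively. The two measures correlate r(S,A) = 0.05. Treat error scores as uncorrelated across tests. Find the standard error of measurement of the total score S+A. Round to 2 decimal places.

11.20

Var(total) = 367.25 + 15.698 = 382.948.
True-score variance = 241.778 + 15.698 = 257.476, so reliability = 0.6724.
Error variance = 382.948 − 257.476 = 125.472; SEM = √125.472 = 11.20.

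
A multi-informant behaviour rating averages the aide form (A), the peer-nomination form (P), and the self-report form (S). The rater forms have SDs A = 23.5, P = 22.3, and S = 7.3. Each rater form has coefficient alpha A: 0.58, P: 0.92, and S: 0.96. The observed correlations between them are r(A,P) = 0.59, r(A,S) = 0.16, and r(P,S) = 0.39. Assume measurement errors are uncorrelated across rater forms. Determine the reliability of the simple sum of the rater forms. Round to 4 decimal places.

Var(A+P+S) = 23.5² + 22.3² + 7.3² + 2·[23.5·22.3·0.59 + 23.5·7.3·0.16 + 22.3·7.3·0.39] = 1102.83 + 800.251 = 1903.08.
With uncorrelated errors the cross-covariances are all true-score covariance, so they carry over unchanged; only the diagonal terms shrink to ρᵢσᵢ².
True-score variance = [23.5²·0.58 + 22.3²·0.92 + 7.3²·0.96] + 800.251 = 828.97 + 800.251 = 1629.22.
Reliability = 1629.22 / 1903.08 = 0.8561.

0.8561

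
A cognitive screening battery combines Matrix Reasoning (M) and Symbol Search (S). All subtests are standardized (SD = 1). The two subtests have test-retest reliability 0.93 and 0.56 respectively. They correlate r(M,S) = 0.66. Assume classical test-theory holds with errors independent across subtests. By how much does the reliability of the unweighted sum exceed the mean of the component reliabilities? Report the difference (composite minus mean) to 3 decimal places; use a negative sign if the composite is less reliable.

Var(sum) = 2 + 1.32 = 3.32; true-score variance = 1.49 + 1.32 = 2.81; composite reliability = 0.8464.
Mean component reliability = 0.7450.
Difference = 0.8464 − 0.7450 = 0.101.

0.101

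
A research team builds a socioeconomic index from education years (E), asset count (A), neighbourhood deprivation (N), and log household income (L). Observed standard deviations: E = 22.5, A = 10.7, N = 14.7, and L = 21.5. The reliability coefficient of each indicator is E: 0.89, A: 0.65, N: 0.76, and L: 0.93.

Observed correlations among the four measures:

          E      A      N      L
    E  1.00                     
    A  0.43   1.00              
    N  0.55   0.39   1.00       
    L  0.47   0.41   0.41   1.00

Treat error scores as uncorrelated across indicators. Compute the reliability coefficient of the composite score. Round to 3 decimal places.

Var(E+A+N+L) = 22.5² + 10.7² + 14.7² + 21.5² + 2·[22.5·10.7·0.43 + 22.5·14.7·0.55 + 22.5·21.5·0.47 + 10.7·14.7·0.39 + 10.7·21.5·0.41 + 14.7·21.5·0.41] = 1299.08 + 1596.08 = 2895.16.
Under uncorrelated errors the observed covariances equal the true-score covariances, so only the own-variance terms attenuate.
True-score variance = [22.5²·0.89 + 10.7²·0.65 + 14.7²·0.76 + 21.5²·0.93] + 1596.08 = 1119.1 + 1596.08 = 2715.19.
Reliability = 2715.19 / 2895.16 = 0.938.

0.938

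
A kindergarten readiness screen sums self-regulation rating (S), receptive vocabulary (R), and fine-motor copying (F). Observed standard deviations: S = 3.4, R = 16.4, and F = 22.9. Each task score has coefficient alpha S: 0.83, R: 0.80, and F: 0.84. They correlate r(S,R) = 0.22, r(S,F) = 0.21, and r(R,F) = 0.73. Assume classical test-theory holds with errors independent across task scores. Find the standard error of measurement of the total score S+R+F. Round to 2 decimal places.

11.82

Var(total) = 804.93 + 605.553 = 1410.48.
True-score variance = 665.267 + 605.553 = 1270.82, so reliability = 0.9010.
Error variance = 1410.48 − 1270.82 = 139.663; SEM = √139.663 = 11.82.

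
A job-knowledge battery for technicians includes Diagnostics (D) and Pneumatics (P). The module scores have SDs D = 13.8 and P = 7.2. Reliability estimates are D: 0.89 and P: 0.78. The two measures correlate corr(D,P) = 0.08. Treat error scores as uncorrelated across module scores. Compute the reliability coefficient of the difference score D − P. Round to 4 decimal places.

Var(D−P) = 13.8² + 7.2² − 2·13.8·7.2·0.08 = 242.28 − 15.8976 = 226.382.
Because errors are independent across components, Cov(Tᵢ,Tⱼ) = Cov(Xᵢ,Xⱼ); the off-diagonal part of the true-score variance is the same as above.
True-score variance = [13.8²·0.89 + 7.2²·0.78] − 15.8976 = 209.927 − 15.8976 = 194.029.
Reliability = 194.029 / 226.382 = 0.8571.

0.8571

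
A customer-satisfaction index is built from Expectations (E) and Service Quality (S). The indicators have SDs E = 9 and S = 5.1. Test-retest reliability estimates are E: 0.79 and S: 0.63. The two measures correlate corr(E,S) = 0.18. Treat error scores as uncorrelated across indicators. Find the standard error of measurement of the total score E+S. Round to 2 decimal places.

Var(total) = 107.01 + 16.524 = 123.534.
True-score variance = 80.3763 + 16.524 = 96.9003, so reliability = 0.7844.
Error variance = 123.534 − 96.9003 = 26.6337; SEM = √26.6337 = 5.16.

5.16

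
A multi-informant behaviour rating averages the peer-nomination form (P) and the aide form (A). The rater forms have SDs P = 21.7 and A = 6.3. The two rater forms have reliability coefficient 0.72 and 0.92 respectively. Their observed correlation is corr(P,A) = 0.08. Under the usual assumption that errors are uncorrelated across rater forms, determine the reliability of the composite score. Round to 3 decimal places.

0.746

Var(P+A) = 21.7² + 6.3² + 2·[21.7·6.3·0.08] = 510.58 + 21.8736 = 532.454.
Under uncorrelated errors the observed covariances equal the true-score covariances, so only the own-variance terms attenuate.
True-score variance = [21.7²·0.72 + 6.3²·0.92] + 21.8736 = 375.556 + 21.8736 = 397.429.
Reliability = 397.429 / 532.454 = 0.746.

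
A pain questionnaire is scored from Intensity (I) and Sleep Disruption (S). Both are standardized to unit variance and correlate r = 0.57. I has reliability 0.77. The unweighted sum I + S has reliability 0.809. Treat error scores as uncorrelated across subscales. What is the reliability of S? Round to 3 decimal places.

0.630

Var(I+S) = 2 + 2·0.57 = 3.140.
True-score variance = ρ_I + ρ_S + 2·0.57, so 0.809 = (0.77 + ρ_S + 1.14) / 3.140.
ρ_S = 0.809·3.140 − 0.77 − 1.14 = 0.630.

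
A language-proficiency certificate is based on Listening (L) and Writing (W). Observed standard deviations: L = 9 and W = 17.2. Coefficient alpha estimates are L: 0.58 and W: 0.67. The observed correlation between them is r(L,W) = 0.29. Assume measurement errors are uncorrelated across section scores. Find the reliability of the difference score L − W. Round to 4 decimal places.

Var(L−W) = 9² + 17.2² − 2·9·17.2·0.29 = 376.84 − 89.784 = 287.056.
With uncorrelated errors the cross-covariances are all true-score covariance, so they carry over unchanged; only the diagonal terms shrink to ρᵢσᵢ².
True-score variance = [9²·0.58 + 17.2²·0.67] − 89.784 = 245.193 − 89.784 = 155.409.
Reliability = 155.409 / 287.056 = 0.5414.

0.5414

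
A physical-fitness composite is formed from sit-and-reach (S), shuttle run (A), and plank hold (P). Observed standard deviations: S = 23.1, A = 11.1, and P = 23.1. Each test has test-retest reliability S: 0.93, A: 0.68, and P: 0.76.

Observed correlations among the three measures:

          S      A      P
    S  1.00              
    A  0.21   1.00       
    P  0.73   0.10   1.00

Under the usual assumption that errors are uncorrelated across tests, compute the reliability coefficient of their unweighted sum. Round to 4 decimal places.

0.9038

Var(S+A+P) = 23.1² + 11.1² + 23.1² + 2·[23.1·11.1·0.21 + 23.1·23.1·0.73 + 11.1·23.1·0.10] = 1190.43 + 938.045 = 2128.47.
With uncorrelated errors the cross-covariances are all true-score covariance, so they carry over unchanged; only the diagonal terms shrink to ρᵢσᵢ².
True-score variance = [23.1²·0.93 + 11.1²·0.68 + 23.1²·0.76] + 938.045 = 985.584 + 938.045 = 1923.63.
Reliability = 1923.63 / 2128.47 = 0.9038.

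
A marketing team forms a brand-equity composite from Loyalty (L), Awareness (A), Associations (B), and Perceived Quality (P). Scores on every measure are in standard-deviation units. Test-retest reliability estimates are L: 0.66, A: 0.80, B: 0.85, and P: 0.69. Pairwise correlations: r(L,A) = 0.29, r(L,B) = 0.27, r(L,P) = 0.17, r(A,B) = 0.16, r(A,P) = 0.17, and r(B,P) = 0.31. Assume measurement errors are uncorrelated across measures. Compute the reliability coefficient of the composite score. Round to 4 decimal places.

Var(L+A+B+P) = 4 + 2·[0.29 + 0.27 + 0.17 + 0.16 + 0.17 + 0.31] = 4 + 2.74 = 6.74.
With uncorrelated errors the cross-covariances are all true-score covariance, so they carry over unchanged; only the diagonal terms shrink to ρᵢσᵢ².
True-score variance = [0.66 + 0.80 + 0.85 + 0.69] + 2.74 = 3 + 2.74 = 5.74.
Reliability = 5.74 / 6.74 = 0.8516.

0.8516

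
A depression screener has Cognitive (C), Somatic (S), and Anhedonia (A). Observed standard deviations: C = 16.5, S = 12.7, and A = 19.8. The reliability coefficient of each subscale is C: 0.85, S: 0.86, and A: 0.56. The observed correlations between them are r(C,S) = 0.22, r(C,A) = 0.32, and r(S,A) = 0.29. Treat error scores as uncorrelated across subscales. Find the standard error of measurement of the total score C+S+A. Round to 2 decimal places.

15.36

Var(total) = 825.58 + 447.137 = 1272.72.
True-score variance = 589.664 + 447.137 = 1036.8, so reliability = 0.8146.
Error variance = 1272.72 − 1036.8 = 235.916; SEM = √235.916 = 15.36.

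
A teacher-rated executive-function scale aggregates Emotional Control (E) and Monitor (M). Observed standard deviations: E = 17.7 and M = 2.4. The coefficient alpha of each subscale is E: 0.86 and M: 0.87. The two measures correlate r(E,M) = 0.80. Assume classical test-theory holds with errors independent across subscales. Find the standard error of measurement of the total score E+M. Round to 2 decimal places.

6.68

Var(total) = 319.05 + 67.968 = 387.018.
True-score variance = 274.441 + 67.968 = 342.409, so reliability = 0.8847.
Error variance = 387.018 − 342.409 = 44.6094; SEM = √44.6094 = 6.68.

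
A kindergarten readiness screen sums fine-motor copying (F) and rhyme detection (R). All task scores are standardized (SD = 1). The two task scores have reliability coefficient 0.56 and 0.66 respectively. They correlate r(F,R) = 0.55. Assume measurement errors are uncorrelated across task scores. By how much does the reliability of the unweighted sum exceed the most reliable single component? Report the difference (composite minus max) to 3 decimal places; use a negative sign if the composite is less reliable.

Var(sum) = 2 + 1.1 = 3.1; true-score variance = 1.22 + 1.1 = 2.32; composite reliability = 0.7484.
Max component reliability = 0.6600.
Difference = 0.7484 − 0.6600 = 0.088.

0.088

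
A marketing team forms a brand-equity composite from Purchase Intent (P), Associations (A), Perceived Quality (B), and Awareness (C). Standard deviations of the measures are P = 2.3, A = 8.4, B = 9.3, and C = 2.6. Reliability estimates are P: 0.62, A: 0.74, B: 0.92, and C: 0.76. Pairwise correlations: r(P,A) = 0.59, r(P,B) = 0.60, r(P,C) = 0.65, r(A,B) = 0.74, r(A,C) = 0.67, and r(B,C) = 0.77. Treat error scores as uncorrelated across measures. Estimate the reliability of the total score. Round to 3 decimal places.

Var(P+A+B+C) = 2.3² + 8.4² + 9.3² + 2.6² + 2·[2.3·8.4·0.59 + 2.3·9.3·0.60 + 2.3·2.6·0.65 + 8.4·9.3·0.74 + 8.4·2.6·0.67 + 9.3·2.6·0.77] = 169.1 + 238.36 = 407.46.
Because errors are independent across components, Cov(Tᵢ,Tⱼ) = Cov(Xᵢ,Xⱼ); the off-diagonal part of the true-score variance is the same as above.
True-score variance = [2.3²·0.62 + 8.4²·0.74 + 9.3²·0.92 + 2.6²·0.76] + 238.36 = 140.203 + 238.36 = 378.563.
Reliability = 378.563 / 407.46 = 0.929.

0.929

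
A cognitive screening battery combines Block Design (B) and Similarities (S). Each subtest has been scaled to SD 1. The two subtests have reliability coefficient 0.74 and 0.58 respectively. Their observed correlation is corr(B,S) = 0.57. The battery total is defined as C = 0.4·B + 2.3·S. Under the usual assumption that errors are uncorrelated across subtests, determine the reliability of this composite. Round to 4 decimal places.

Var(C) = 0.4² + 2.3² + 2·[0.92·0.57] = 5.45 + 1.0488 = 6.4988.
With uncorrelated errors the cross-covariances are all true-score covariance, so they carry over unchanged; only the diagonal terms shrink to ρᵢσᵢ².
True-score variance = [0.4²·0.74 + 2.3²·0.58] + 1.0488 = 3.1866 + 1.0488 = 4.2354.
Reliability = 4.2354 / 6.4988 = 0.6517.

0.6517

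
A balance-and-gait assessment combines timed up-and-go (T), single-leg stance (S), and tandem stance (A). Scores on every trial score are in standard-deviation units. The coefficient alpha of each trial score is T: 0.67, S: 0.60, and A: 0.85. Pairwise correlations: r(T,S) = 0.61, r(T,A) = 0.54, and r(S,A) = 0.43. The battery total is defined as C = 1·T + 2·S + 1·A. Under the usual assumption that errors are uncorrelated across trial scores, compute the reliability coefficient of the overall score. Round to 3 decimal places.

0.815

Var(C) = 1 + 2² + 1 + 2·[2·0.61 + 0.54 + 2·0.43] = 6 + 5.24 = 11.24.
With uncorrelated errors the cross-covariances are all true-score covariance, so they carry over unchanged; only the diagonal terms shrink to ρᵢσᵢ².
True-score variance = [0.67 + 2²·0.60 + 0.85] + 5.24 = 3.92 + 5.24 = 9.16.
Reliability = 9.16 / 11.24 = 0.815.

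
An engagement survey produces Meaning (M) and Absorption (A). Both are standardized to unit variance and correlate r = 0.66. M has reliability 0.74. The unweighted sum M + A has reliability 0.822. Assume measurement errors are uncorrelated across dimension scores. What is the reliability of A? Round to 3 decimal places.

Var(M+A) = 2 + 2·0.66 = 3.320.
True-score variance = ρ_M + ρ_A + 2·0.66, so 0.822 = (0.74 + ρ_A + 1.32) / 3.320.
ρ_A = 0.822·3.320 − 0.74 − 1.32 = 0.669.

0.669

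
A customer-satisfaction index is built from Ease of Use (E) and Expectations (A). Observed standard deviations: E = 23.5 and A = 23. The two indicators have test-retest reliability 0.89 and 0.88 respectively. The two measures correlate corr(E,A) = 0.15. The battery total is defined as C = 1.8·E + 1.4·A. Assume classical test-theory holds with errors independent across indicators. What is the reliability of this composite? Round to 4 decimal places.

0.9007

Var(C) = 1.8²·23.5² + 1.4²·23² + 2·[2.52·23.5·23·0.15] = 2826.13 + 408.618 = 3234.75.
With uncorrelated errors the cross-covariances are all true-score covariance, so they carry over unchanged; only the diagonal terms shrink to ρᵢσᵢ².
True-score variance = [1.8²·23.5²·0.89 + 1.4²·23²·0.88] + 408.618 = 2504.89 + 408.618 = 2913.51.
Reliability = 2913.51 / 3234.75 = 0.9007.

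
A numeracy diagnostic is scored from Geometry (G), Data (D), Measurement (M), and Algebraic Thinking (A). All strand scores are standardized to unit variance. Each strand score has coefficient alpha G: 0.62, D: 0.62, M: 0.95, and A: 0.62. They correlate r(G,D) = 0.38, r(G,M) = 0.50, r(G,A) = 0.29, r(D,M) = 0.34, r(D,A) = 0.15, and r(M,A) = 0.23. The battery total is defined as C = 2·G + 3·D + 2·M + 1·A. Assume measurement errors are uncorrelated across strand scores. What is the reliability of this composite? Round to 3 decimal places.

0.836

Var(C) = 2² + 3² + 2² + 1 + 2·[6·0.38 + 4·0.50 + 2·0.29 + 6·0.34 + 3·0.15 + 2·0.23] = 18 + 15.62 = 33.62.
With uncorrelated errors the cross-covariances are all true-score covariance, so they carry over unchanged; only the diagonal terms shrink to ρᵢσᵢ².
True-score variance = [2²·0.62 + 3²·0.62 + 2²·0.95 + 0.62] + 15.62 = 12.48 + 15.62 = 28.1.
Reliability = 28.1 / 33.62 = 0.836.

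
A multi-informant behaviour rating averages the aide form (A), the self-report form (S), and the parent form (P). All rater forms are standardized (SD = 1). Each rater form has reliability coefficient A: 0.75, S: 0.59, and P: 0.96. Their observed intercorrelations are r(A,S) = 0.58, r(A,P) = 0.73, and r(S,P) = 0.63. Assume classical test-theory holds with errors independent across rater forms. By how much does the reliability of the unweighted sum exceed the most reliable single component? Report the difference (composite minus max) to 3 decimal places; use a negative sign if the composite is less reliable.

-0.062

Var(sum) = 3 + 3.88 = 6.88; true-score variance = 2.3 + 3.88 = 6.18; composite reliability = 0.8983.
Max component reliability = 0.9600.
Difference = 0.8983 − 0.9600 = -0.062.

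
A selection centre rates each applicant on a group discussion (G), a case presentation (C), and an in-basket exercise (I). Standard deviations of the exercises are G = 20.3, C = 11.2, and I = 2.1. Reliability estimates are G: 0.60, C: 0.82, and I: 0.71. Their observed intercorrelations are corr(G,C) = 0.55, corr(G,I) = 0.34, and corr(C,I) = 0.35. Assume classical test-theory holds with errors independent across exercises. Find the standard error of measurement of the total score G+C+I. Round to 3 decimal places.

13.737

Var(total) = 541.94 + 295.548 = 837.488.
True-score variance = 353.246 + 295.548 = 648.794, so reliability = 0.7747.
Error variance = 837.488 − 648.794 = 188.694; SEM = √188.694 = 13.737.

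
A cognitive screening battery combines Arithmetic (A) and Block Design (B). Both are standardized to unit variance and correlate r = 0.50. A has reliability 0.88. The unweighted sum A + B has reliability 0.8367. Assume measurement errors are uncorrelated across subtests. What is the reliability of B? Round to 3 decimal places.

Var(A+B) = 2 + 2·0.50 = 3.000.
True-score variance = ρ_A + ρ_B + 2·0.50, so 0.8367 = (0.88 + ρ_B + 1.00) / 3.000.
ρ_B = 0.8367·3.000 − 0.88 − 1.00 = 0.630.

0.630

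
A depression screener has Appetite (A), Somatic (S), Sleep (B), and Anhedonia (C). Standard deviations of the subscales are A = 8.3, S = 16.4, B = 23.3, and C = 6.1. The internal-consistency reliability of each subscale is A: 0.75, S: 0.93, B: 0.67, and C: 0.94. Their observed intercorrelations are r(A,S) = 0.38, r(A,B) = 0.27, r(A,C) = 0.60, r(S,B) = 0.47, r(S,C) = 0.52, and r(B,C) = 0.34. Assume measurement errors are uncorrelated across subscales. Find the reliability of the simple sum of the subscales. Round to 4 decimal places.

0.8755

Var(A+S+B+C) = 8.3² + 16.4² + 23.3² + 6.1² + 2·[8.3·16.4·0.38 + 8.3·23.3·0.27 + 8.3·6.1·0.60 + 16.4·23.3·0.47 + 16.4·6.1·0.52 + 23.3·6.1·0.34] = 917.95 + 828.521 = 1746.47.
Under uncorrelated errors the observed covariances equal the true-score covariances, so only the own-variance terms attenuate.
True-score variance = [8.3²·0.75 + 16.4²·0.93 + 23.3²·0.67 + 6.1²·0.94] + 828.521 = 700.514 + 828.521 = 1529.03.
Reliability = 1529.03 / 1746.47 = 0.8755.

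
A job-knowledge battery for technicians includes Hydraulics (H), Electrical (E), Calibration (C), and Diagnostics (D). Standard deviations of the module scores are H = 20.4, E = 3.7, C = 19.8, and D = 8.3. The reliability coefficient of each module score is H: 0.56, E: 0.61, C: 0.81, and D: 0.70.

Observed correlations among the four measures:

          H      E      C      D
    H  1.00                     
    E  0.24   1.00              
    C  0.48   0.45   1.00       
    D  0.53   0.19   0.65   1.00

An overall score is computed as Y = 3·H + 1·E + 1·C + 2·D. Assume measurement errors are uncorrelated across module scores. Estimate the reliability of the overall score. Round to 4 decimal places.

Var(Y) = 3²·20.4² + 3.7² + 19.8² + 2²·8.3² + 2·[3·20.4·3.7·0.24 + 3·20.4·19.8·0.48 + 6·20.4·8.3·0.53 + 3.7·19.8·0.45 + 2·3.7·8.3·0.19 + 2·19.8·8.3·0.65] = 4426.73 + 2865.41 = 7292.14.
Under uncorrelated errors the observed covariances equal the true-score covariances, so only the own-variance terms attenuate.
True-score variance = [3²·20.4²·0.56 + 3.7²·0.61 + 19.8²·0.81 + 2²·8.3²·0.70] + 2865.41 = 2616.24 + 2865.41 = 5481.66.
Reliability = 5481.66 / 7292.14 = 0.7517.

0.7517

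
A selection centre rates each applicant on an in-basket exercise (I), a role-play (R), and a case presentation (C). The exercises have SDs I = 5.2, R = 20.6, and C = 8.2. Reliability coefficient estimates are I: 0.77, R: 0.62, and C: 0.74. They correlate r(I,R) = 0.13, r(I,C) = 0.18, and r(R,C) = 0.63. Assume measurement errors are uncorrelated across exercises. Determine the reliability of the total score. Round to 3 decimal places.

Var(I+R+C) = 5.2² + 20.6² + 8.2² + 2·[5.2·20.6·0.13 + 5.2·8.2·0.18 + 20.6·8.2·0.63] = 518.64 + 256.041 = 774.681.
Because errors are independent across components, Cov(Tᵢ,Tⱼ) = Cov(Xᵢ,Xⱼ); the off-diagonal part of the true-score variance is the same as above.
True-score variance = [5.2²·0.77 + 20.6²·0.62 + 8.2²·0.74] + 256.041 = 333.682 + 256.041 = 589.722.
Reliability = 589.722 / 774.681 = 0.761.

0.761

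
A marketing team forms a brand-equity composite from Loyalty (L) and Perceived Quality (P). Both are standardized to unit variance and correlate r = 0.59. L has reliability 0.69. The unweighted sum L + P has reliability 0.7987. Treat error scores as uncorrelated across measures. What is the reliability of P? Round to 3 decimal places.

0.670

Var(L+P) = 2 + 2·0.59 = 3.180.
True-score variance = ρ_L + ρ_P + 2·0.59, so 0.7987 = (0.69 + ρ_P + 1.18) / 3.180.
ρ_P = 0.7987·3.180 − 0.69 − 1.18 = 0.670.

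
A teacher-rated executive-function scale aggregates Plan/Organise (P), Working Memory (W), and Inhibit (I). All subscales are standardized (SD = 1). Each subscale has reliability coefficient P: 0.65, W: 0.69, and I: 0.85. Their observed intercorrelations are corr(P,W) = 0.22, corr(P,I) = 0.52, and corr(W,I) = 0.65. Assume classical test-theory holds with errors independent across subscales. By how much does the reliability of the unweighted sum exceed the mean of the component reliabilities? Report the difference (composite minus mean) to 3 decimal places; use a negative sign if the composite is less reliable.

Var(sum) = 3 + 2.78 = 5.78; true-score variance = 2.19 + 2.78 = 4.97; composite reliability = 0.8599.
Mean component reliability = 0.7300.
Difference = 0.8599 − 0.7300 = 0.130.

0.130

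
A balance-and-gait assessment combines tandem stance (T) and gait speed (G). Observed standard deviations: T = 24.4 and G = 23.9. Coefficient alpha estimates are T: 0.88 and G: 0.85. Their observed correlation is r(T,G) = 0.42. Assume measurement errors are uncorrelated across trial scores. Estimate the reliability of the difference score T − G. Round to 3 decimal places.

Var(T−G) = 24.4² + 23.9² − 2·24.4·23.9·0.42 = 1166.57 − 489.854 = 676.716.
Because errors are independent across components, Cov(Tᵢ,Tⱼ) = Cov(Xᵢ,Xⱼ); the off-diagonal part of the true-score variance is the same as above.
True-score variance = [24.4²·0.88 + 23.9²·0.85] − 489.854 = 1009.45 − 489.854 = 519.591.
Reliability = 519.591 / 676.716 = 0.768.

0.768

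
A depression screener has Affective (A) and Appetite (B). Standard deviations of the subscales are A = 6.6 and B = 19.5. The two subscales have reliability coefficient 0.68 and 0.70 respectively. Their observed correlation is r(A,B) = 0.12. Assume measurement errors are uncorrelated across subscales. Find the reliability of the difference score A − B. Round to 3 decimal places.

0.674

Var(A−B) = 6.6² + 19.5² − 2·6.6·19.5·0.12 = 423.81 − 30.888 = 392.922.
Because errors are independent across components, Cov(Tᵢ,Tⱼ) = Cov(Xᵢ,Xⱼ); the off-diagonal part of the true-score variance is the same as above.
True-score variance = [6.6²·0.68 + 19.5²·0.70] − 30.888 = 295.796 − 30.888 = 264.908.
Reliability = 264.908 / 392.922 = 0.674.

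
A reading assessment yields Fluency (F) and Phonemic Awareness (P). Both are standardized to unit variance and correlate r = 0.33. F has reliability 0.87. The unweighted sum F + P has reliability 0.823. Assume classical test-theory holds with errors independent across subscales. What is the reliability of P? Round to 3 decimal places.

Var(F+P) = 2 + 2·0.33 = 2.660.
True-score variance = ρ_F + ρ_P + 2·0.33, so 0.823 = (0.87 + ρ_P + 0.66) / 2.660.
ρ_P = 0.823·2.660 − 0.87 − 0.66 = 0.659.

0.659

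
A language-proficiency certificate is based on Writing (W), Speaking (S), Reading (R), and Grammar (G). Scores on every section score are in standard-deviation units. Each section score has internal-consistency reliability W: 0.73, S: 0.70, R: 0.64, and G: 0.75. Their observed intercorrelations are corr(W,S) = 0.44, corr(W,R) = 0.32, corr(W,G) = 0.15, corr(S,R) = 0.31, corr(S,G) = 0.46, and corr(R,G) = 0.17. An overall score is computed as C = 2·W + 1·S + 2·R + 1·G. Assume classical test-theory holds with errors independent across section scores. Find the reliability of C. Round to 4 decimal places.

Var(C) = 2² + 1 + 2² + 1 + 2·[2·0.44 + 4·0.32 + 2·0.15 + 2·0.31 + 0.46 + 2·0.17] = 10 + 7.76 = 17.76.
Under uncorrelated errors the observed covariances equal the true-score covariances, so only the own-variance terms attenuate.
True-score variance = [2²·0.73 + 0.70 + 2²·0.64 + 0.75] + 7.76 = 6.93 + 7.76 = 14.69.
Reliability = 14.69 / 17.76 = 0.8271.

0.8271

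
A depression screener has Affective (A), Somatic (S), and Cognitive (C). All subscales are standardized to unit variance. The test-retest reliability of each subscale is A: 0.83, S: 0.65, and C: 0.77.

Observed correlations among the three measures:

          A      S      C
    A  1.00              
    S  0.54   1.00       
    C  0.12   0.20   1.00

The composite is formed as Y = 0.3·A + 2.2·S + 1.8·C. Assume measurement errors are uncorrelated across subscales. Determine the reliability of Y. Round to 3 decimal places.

0.768

Var(Y) = 0.3² + 2.2² + 1.8² + 2·[0.66·0.54 + 0.54·0.12 + 3.96·0.20] = 8.17 + 2.4264 = 10.5964.
With uncorrelated errors the cross-covariances are all true-score covariance, so they carry over unchanged; only the diagonal terms shrink to ρᵢσᵢ².
True-score variance = [0.3²·0.83 + 2.2²·0.65 + 1.8²·0.77] + 2.4264 = 5.7155 + 2.4264 = 8.1419.
Reliability = 8.1419 / 10.5964 = 0.768.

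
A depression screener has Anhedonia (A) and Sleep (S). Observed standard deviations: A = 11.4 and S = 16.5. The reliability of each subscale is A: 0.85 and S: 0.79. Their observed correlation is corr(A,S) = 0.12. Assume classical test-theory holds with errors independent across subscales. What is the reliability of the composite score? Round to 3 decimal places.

Var(A+S) = 11.4² + 16.5² + 2·[11.4·16.5·0.12] = 402.21 + 45.144 = 447.354.
Under uncorrelated errors the observed covariances equal the true-score covariances, so only the own-variance terms attenuate.
True-score variance = [11.4²·0.85 + 16.5²·0.79] + 45.144 = 325.543 + 45.144 = 370.688.
Reliability = 370.688 / 447.354 = 0.829.

0.829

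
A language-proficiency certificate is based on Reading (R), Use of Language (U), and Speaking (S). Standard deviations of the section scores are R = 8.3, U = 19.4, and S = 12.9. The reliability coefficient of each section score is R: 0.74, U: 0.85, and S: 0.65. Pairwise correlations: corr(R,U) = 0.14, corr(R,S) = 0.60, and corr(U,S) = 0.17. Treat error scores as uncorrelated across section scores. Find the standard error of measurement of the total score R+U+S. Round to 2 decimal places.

Var(total) = 611.66 + 258.658 = 870.318.
True-score variance = 479.051 + 258.658 = 737.709, so reliability = 0.8476.
Error variance = 870.318 − 737.709 = 132.609; SEM = √132.609 = 11.52.

11.52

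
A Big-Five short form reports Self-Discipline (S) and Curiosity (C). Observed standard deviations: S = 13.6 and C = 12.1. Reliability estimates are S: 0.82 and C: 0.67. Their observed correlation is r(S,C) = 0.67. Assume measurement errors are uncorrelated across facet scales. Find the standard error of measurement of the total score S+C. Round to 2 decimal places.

Var(total) = 331.37 + 220.51 = 551.88.
True-score variance = 249.762 + 220.51 = 470.272, so reliability = 0.8521.
Error variance = 551.88 − 470.272 = 81.6081; SEM = √81.6081 = 9.03.

9.03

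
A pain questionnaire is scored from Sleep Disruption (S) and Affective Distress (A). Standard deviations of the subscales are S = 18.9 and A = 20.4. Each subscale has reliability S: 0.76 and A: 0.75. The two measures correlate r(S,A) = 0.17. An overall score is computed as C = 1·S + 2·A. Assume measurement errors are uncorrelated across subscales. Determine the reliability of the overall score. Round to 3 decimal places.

0.780

Var(C) = 18.9² + 2²·20.4² + 2·[2·18.9·20.4·0.17] = 2021.85 + 262.181 = 2284.03.
Under uncorrelated errors the observed covariances equal the true-score covariances, so only the own-variance terms attenuate.
True-score variance = [18.9²·0.76 + 2²·20.4²·0.75] + 262.181 = 1519.96 + 262.181 = 1782.14.
Reliability = 1782.14 / 2284.03 = 0.780.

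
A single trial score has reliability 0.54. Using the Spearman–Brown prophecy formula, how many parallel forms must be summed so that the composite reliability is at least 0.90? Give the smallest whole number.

k ≥ ρ*(1−ρ₁)/(ρ₁(1−ρ*)) = 0.90·0.46 / (0.54·0.10) = 7.667.
Smallest integer k = 8.

8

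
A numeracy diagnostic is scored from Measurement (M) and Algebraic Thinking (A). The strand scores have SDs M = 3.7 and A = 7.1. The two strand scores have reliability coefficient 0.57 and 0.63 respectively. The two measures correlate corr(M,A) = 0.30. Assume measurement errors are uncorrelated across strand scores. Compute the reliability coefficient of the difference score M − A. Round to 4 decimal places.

0.4924

Var(M−A) = 3.7² + 7.1² − 2·3.7·7.1·0.30 = 64.1 − 15.762 = 48.338.
With uncorrelated errors the cross-covariances are all true-score covariance, so they carry over unchanged; only the diagonal terms shrink to ρᵢσᵢ².
True-score variance = [3.7²·0.57 + 7.1²·0.63] − 15.762 = 39.5616 − 15.762 = 23.7996.
Reliability = 23.7996 / 48.338 = 0.4924.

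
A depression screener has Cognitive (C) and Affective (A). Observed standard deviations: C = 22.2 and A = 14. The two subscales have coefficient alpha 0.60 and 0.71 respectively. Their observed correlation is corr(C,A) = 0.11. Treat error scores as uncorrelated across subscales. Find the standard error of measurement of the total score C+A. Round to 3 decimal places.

15.937

Var(total) = 688.84 + 68.376 = 757.216.
True-score variance = 434.864 + 68.376 = 503.24, so reliability = 0.6646.
Error variance = 757.216 − 503.24 = 253.976; SEM = √253.976 = 15.937.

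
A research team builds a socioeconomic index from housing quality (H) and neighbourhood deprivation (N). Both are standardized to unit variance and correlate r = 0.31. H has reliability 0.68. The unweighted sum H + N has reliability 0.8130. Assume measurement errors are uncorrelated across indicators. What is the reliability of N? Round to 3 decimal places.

Var(H+N) = 2 + 2·0.31 = 2.620.
True-score variance = ρ_H + ρ_N + 2·0.31, so 0.8130 = (0.68 + ρ_N + 0.62) / 2.620.
ρ_N = 0.8130·2.620 − 0.68 − 0.62 = 0.830.

0.830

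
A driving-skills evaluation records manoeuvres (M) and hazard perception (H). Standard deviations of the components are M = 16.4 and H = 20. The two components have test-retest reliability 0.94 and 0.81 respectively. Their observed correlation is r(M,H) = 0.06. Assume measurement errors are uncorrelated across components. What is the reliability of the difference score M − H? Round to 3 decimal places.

0.854

Var(M−H) = 16.4² + 20² − 2·16.4·20·0.06 = 668.96 − 39.36 = 629.6.
Because errors are independent across components, Cov(Tᵢ,Tⱼ) = Cov(Xᵢ,Xⱼ); the off-diagonal part of the true-score variance is the same as above.
True-score variance = [16.4²·0.94 + 20²·0.81] − 39.36 = 576.822 − 39.36 = 537.462.
Reliability = 537.462 / 629.6 = 0.854.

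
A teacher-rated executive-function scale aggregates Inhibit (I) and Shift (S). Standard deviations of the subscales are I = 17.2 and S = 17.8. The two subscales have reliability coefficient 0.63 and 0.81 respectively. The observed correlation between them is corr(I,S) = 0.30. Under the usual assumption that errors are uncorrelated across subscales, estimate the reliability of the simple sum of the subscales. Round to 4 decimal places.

Var(I+S) = 17.2² + 17.8² + 2·[17.2·17.8·0.30] = 612.68 + 183.696 = 796.376.
Under uncorrelated errors the observed covariances equal the true-score covariances, so only the own-variance terms attenuate.
True-score variance = [17.2²·0.63 + 17.8²·0.81] + 183.696 = 443.02 + 183.696 = 626.716.
Reliability = 626.716 / 796.376 = 0.7870.

0.7870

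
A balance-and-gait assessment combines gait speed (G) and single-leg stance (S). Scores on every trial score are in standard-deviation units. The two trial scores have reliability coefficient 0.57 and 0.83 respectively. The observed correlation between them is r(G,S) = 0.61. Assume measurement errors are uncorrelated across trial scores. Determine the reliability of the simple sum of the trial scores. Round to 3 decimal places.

0.814

Var(G+S) = 2 + 2·[0.61] = 2 + 1.22 = 3.22.
Because errors are independent across components, Cov(Tᵢ,Tⱼ) = Cov(Xᵢ,Xⱼ); the off-diagonal part of the true-score variance is the same as above.
True-score variance = [0.57 + 0.83] + 1.22 = 1.4 + 1.22 = 2.62.
Reliability = 2.62 / 3.22 = 0.814.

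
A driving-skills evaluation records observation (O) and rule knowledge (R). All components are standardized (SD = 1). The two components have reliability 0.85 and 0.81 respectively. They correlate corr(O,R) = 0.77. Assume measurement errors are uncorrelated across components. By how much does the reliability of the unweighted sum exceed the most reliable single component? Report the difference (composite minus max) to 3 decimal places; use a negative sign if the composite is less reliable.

0.054

Var(sum) = 2 + 1.54 = 3.54; true-score variance = 1.66 + 1.54 = 3.2; composite reliability = 0.9040.
Max component reliability = 0.8500.
Difference = 0.9040 − 0.8500 = 0.054.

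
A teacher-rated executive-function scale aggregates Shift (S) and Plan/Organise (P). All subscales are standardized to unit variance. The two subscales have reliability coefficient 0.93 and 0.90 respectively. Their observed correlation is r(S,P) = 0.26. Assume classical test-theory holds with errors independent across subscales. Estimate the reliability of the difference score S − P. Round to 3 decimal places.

0.885

Var(S−P) = 1 + 1 − 2·0.26 = 2 − 0.52 = 1.48.
Under uncorrelated errors the observed covariances equal the true-score covariances, so only the own-variance terms attenuate.
True-score variance = [0.93 + 0.90] − 0.52 = 1.83 − 0.52 = 1.31.
Reliability = 1.31 / 1.48 = 0.885.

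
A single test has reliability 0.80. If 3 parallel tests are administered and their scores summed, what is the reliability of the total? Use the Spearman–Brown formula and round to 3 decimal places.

0.923

ρ_k = kρ / (1 + (k−1)ρ) = 3·0.80 / (1 + 2·0.80) = 2.400 / 2.600 = 0.923.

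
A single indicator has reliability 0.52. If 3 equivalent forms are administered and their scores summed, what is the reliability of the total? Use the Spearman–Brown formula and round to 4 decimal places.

ρ_k = kρ / (1 + (k−1)ρ) = 3·0.52 / (1 + 2·0.52) = 1.560 / 2.040 = 0.7647.

0.7647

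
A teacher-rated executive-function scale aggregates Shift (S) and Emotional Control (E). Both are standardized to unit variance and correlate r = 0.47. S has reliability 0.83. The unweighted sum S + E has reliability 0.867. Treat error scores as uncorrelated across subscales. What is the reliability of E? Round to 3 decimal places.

Var(S+E) = 2 + 2·0.47 = 2.940.
True-score variance = ρ_S + ρ_E + 2·0.47, so 0.867 = (0.83 + ρ_E + 0.94) / 2.940.
ρ_E = 0.867·2.940 − 0.83 − 0.94 = 0.779.

0.779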